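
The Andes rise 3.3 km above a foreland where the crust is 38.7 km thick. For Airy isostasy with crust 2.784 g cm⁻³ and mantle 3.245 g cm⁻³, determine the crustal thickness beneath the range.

61.9 km

Root depth r = h ρ_c / (ρ_m − ρ_c) = 3.3 km × 2.784 / 0.461 = 19.93 km.
Total thickness = T + h + r = 38.7 km + 3.3 km + 19.93 km = 61.9 km.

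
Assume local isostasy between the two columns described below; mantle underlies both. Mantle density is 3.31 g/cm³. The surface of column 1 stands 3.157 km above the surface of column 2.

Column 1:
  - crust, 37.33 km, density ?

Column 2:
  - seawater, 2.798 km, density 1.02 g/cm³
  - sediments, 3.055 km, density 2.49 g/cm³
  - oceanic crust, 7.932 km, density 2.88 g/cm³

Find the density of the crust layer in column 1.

2.7 g/cm³

Take the compensation level at the base of the deeper column (depth z_c below the surface of column 1) and equate Σ ρ_i t_i down to z_c; mantle fills any gap and the z_c terms cancel.
Column 1: 37.33×ρ + (z_c − 37.33)×3.31
Column 2: 3.157×0 + 2.798×1.02 + 3.055×2.49 + 7.932×2.88 + (z_c − 3.157 − 13.785)×3.31
The z_c×3.31 term appears on both sides and cancels. Collect the known terms of each column as K = Σ(ρt)_known − 3.31 × (depth of known layers): K_1 = 0 − 3.31×37.33 = −123.5623; K_2 = 33.30507 − 3.31×(3.157 + 13.785) = −22.77295.
Balance: K_1 + 37.33×ρ = K_2, so ρ = (K_2 − K_1)/37.33 = 100.789/37.33 = 2.7 g/cm³.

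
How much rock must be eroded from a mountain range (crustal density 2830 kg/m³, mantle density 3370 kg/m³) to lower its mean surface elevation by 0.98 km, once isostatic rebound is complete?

6.12 km

Net drop Δ = e − u = e − e ρ_c/ρ_m = e (ρ_m − ρ_c)/ρ_m.
e = Δ ρ_m/(ρ_m − ρ_c) = 0.98 km × 3370/540 = 6.12 km.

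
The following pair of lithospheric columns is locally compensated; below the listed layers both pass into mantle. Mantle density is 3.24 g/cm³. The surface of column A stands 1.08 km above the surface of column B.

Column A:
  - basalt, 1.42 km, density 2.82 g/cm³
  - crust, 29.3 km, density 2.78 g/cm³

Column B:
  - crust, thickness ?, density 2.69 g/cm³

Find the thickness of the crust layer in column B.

19.2 km

Take the compensation level at the base of the deeper column (depth z_c below the surface of column A) and equate Σ ρ_i t_i down to z_c; mantle fills any gap and the z_c terms cancel.
Column A: 1.42×2.82 + 29.3×2.78 + (z_c − 30.72)×3.24
Column B: 1.08×0 + x×2.69 + (z_c − 1.08 − 0 − x)×3.24
The z_c×3.24 term appears on both sides and cancels. Collect the known terms of each column as K = Σ(ρt)_known − 3.24 × (depth of known layers): K_A = 85.4584 − 3.24×30.72 = −14.0744; K_B = 0 − 3.24×(1.08 + 0) = −3.4992.
Balance: K_A = K_B − x×(3.24 − 2.69), so x = (K_B − K_A)/(3.24 − 2.69) = 10.5752/0.55 = 19.2 km.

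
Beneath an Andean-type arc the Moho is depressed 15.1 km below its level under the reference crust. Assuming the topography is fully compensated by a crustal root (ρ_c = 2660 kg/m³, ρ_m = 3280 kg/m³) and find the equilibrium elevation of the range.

Equating mass per unit area of the two columns: ρ_c h = (ρ_m − ρ_c) r.
h = r (ρ_m − ρ_c) / ρ_c = 15.1 km × (3280 − 2660) / 2660 = 3.52 km.

3.52 km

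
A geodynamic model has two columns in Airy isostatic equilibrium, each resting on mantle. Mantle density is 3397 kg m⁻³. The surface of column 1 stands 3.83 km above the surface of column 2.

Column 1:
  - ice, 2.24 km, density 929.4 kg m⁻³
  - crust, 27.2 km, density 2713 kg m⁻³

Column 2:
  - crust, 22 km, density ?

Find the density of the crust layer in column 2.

Take the compensation level at the base of the deeper column (depth z_c below the surface of column 1) and equate Σ ρ_i t_i down to z_c; mantle fills any gap and the z_c terms cancel.
Column 1: 2.24×929.4 + 27.2×2713 + (z_c − 29.44)×3397
Column 2: 3.83×0 + 22×ρ + (z_c − 3.83 − 22)×3397
The z_c×3397 term appears on both sides and cancels. Collect the known terms of each column as K = Σ(ρt)_known − 3397 × (depth of known layers): K_1 = 75875.456 − 3397×29.44 = −24132.224; K_2 = 0 − 3397×(3.83 + 22) = −87744.51.
Balance: K_1 = K_2 + 22×ρ, so ρ = (K_1 − K_2)/22 = 63612.3/22 = 2890 kg m⁻³.

2890 kg m⁻³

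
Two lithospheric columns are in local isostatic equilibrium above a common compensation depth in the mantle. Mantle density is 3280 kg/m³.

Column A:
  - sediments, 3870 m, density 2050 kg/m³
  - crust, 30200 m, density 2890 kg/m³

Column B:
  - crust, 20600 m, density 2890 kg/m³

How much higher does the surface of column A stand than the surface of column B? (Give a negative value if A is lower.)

2590 m

For any compensation level in the mantle, the mantle terms cancel and isostasy reduces to e = (Σt_A − Σt_B) − (Σ(ρt)_A − Σ(ρt)_B) / ρ_m.
Σt_A = 34070 m; Σt_B = 20600 m; Σ(ρt)_A = 95211500; Σ(ρt)_B = 59534000 (in m·kg/m³).
e = (34070 − 20600) − (95211500 − 59534000) / 3280 = 2590 m.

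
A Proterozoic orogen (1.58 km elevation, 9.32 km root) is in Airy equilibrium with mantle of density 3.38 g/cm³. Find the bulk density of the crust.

ρ_c h = (ρ_m − ρ_c) r → ρ_c (h + r) = ρ_m r → ρ_c = ρ_m r / (h + r).
ρ_c = 3.38 × 9.32 km / (1.58 km + 9.32 km) = 2.89 g/cm³.

2.89 g/cm³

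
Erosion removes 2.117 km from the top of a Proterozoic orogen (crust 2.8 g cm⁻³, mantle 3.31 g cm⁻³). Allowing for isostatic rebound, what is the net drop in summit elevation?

0.326 km

Rebound u = e ρ_c/ρ_m = 2.117 km × 2.8/3.31 = 1.791 km.
Net surface drop = e − u = 2.117 km − 1.791 km = e (ρ_m − ρ_c)/ρ_m = 0.326 km.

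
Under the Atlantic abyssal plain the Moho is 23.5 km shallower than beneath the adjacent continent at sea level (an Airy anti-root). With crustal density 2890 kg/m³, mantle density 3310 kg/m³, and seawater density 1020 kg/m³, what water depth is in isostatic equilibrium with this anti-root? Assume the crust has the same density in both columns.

Replacing a thickness d of crust by seawater at the top must be balanced by replacing crust with mantle at the base: d (ρ_c − ρ_w) = a (ρ_m − ρ_c).
d = a (ρ_m − ρ_c)/(ρ_c − ρ_w) = 23.5 km × 420/1870 = 5.28 km.

5.28 km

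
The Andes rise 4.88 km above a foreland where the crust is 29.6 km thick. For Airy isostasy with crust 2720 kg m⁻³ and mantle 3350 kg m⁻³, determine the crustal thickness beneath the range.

55.5 km

Root depth r = h ρ_c / (ρ_m − ρ_c) = 4.88 km × 2720 / 630 = 21.07 km.
Total thickness = T + h + r = 29.6 km + 4.88 km + 21.07 km = 55.5 km.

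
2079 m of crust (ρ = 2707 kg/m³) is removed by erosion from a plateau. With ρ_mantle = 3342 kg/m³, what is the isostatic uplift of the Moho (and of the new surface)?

Unloading: uplift u = e ρ_c/ρ_m = 2079 m × 2707/3342 = 1680 m.

1680 m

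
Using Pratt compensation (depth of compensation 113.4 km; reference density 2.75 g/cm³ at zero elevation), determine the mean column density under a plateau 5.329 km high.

Pratt balance: ρ_ref D = ρ (D + h).
ρ = ρ_ref D/(D + h) = 2.75 × 113.4 km/(113.4 km + 5.329 km) = 2.63 g/cm³.

2.63 g/cm³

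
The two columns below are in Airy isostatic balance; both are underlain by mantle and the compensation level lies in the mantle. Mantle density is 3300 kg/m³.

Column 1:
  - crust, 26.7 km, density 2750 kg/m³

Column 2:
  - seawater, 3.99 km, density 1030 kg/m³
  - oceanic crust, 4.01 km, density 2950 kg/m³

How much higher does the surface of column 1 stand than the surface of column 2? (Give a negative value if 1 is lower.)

For any compensation level in the mantle, the mantle terms cancel and isostasy reduces to e = (Σt_1 − Σt_2) − (Σ(ρt)_1 − Σ(ρt)_2) / ρ_m.
Σt_1 = 26.7 km; Σt_2 = 8 km; Σ(ρt)_1 = 73425; Σ(ρt)_2 = 15939.2 (in km·kg/m³).
e = (26.7 − 8) − (73425 − 15939.2) / 3300 = 1.28 km.

1.28 km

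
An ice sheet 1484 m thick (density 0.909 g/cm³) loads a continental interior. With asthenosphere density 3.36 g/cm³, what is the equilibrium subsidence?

Balancing pressure at the compensation depth: the ice load ρ_ice t is balanced by mantle displaced below, ρ_m s.
s = t ρ_ice / ρ_m = 1484 m × 0.909/3.36 = 401 m.

401 m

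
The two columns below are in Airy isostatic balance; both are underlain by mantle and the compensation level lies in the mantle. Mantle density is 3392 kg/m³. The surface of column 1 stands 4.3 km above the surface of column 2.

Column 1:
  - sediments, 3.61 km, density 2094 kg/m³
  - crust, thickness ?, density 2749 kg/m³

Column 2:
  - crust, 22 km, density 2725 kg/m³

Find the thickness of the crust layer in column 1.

Take the compensation level at the base of the deeper column (depth z_c below the surface of column 1) and equate Σ ρ_i t_i down to z_c; mantle fills any gap and the z_c terms cancel.
Column 1: 3.61×2094 + x×2749 + (z_c − 3.61 − x)×3392
Column 2: 4.3×0 + 22×2725 + (z_c − 4.3 − 22)×3392
The z_c×3392 term appears on both sides and cancels. Collect the known terms of each column as K = Σ(ρt)_known − 3392 × (depth of known layers): K_1 = 7559.34 − 3392×3.61 = −4685.78; K_2 = 59950 − 3392×(4.3 + 22) = −29259.6.
Balance: K_1 − x×(3392 − 2749) = K_2, so x = (K_1 − K_2)/(3392 − 2749) = 24573.8/643 = 38.2 km.

38.2 km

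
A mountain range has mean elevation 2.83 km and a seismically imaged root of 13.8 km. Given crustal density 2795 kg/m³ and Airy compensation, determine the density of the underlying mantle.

3370 kg/m³

Airy balance: ρ_c h = (ρ_m − ρ_c) r → ρ_m = ρ_c (1 + h/r).
ρ_m = 2795 × (1 + 2.83 km/13.8 km) = 3370 kg/m³.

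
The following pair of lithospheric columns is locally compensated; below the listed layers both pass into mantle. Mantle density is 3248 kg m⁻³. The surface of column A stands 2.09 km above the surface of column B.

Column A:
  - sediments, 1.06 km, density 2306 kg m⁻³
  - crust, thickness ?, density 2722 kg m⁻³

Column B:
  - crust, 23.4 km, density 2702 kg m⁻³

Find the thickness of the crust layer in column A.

Take the compensation level at the base of the deeper column (depth z_c below the surface of column A) and equate Σ ρ_i t_i down to z_c; mantle fills any gap and the z_c terms cancel.
Column A: 1.06×2306 + x×2722 + (z_c − 1.06 − x)×3248
Column B: 2.09×0 + 23.4×2702 + (z_c − 2.09 − 23.4)×3248
The z_c×3248 term appears on both sides and cancels. Collect the known terms of each column as K = Σ(ρt)_known − 3248 × (depth of known layers): K_A = 2444.36 − 3248×1.06 = −998.52; K_B = 63226.8 − 3248×(2.09 + 23.4) = −19564.72.
Balance: K_A − x×(3248 − 2722) = K_B, so x = (K_A − K_B)/(3248 − 2722) = 18566.2/526 = 35.3 km.

35.3 km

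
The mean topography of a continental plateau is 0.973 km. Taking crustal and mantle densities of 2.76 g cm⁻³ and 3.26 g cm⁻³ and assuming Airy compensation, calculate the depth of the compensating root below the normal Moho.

For local isostatic compensation: the weight of the topography is balanced by the buoyancy of the root, ρ_c h = (ρ_m − ρ_c) r.
r = h · ρ_c / (ρ_m − ρ_c) = 0.973 km × 2.76 / (3.26 − 2.76) = 5.37 km.

5.37 km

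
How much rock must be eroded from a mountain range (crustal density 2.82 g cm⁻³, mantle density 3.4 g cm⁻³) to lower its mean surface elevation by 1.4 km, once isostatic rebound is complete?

8.21 km

Net drop Δ = e − u = e − e ρ_c/ρ_m = e (ρ_m − ρ_c)/ρ_m.
e = Δ ρ_m/(ρ_m − ρ_c) = 1.4 km × 3.4/0.58 = 8.21 km.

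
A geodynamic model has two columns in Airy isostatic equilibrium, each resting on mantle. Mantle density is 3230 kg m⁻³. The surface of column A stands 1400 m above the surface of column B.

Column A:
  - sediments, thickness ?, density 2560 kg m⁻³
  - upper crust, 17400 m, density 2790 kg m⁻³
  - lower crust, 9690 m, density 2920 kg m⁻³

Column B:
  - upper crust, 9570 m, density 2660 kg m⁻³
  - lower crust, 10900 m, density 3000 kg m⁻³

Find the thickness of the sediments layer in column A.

Take the compensation level at the base of the deeper column (depth z_c below the surface of column A) and equate Σ ρ_i t_i down to z_c; mantle fills any gap and the z_c terms cancel.
Column A: x×2560 + 17400×2790 + 9690×2920 + (z_c − 27090 − x)×3230
Column B: 1400×0 + 9570×2660 + 10900×3000 + (z_c − 1400 − 20470)×3230
The z_c×3230 term appears on both sides and cancels. Collect the known terms of each column as K = Σ(ρt)_known − 3230 × (depth of known layers): K_A = 76840800 − 3230×27090 = −10659900; K_B = 58156200 − 3230×(1400 + 20470) = −12483900.
Balance: K_A − x×(3230 − 2560) = K_B, so x = (K_A − K_B)/(3230 − 2560) = 1824000/670 = 2720 m.

2720 m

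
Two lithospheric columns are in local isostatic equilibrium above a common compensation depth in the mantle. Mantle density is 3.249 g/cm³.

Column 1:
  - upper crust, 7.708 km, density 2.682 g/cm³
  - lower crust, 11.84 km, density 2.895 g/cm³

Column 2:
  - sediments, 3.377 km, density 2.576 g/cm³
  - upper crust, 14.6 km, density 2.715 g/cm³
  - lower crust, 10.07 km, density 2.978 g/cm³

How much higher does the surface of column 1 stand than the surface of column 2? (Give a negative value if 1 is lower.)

For any compensation level in the mantle, the mantle terms cancel and isostasy reduces to e = (Σt_1 − Σt_2) − (Σ(ρt)_1 − Σ(ρt)_2) / ρ_m.
Σt_1 = 19.548 km; Σt_2 = 28.047 km; Σ(ρt)_1 = 54.949656; Σ(ρt)_2 = 78.326612 (in km·g/cm³).
e = (19.548 − 28.047) − (54.949656 − 78.326612) / 3.249 = −1.3 km.

−1.3 km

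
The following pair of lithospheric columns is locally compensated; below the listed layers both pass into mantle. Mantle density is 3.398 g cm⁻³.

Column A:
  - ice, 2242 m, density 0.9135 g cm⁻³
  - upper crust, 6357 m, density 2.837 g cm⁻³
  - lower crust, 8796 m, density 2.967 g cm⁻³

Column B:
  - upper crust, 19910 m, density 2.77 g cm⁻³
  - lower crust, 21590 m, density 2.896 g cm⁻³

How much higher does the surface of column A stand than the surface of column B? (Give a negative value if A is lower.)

−3060 m

For any compensation level in the mantle, the mantle terms cancel and isostasy reduces to e = (Σt_A − Σt_B) − (Σ(ρt)_A − Σ(ρt)_B) / ρ_m.
Σt_A = 17395 m; Σt_B = 41500 m; Σ(ρt)_A = 46180.608; Σ(ρt)_B = 117675.34 (in m·g cm⁻³).
e = (17395 − 41500) − (46180.608 − 117675.34) / 3.398 = −3060 m.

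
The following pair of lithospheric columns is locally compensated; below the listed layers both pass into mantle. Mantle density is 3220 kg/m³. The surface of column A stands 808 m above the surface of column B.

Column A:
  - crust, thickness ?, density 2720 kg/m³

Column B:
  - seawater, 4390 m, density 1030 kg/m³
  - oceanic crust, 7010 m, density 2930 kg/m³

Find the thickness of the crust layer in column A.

28500 m

Take the compensation level at the base of the deeper column (depth z_c below the surface of column A) and equate Σ ρ_i t_i down to z_c; mantle fills any gap and the z_c terms cancel.
Column A: x×2720 + (z_c − 0 − x)×3220
Column B: 808×0 + 4390×1030 + 7010×2930 + (z_c − 808 − 11400)×3220
The z_c×3220 term appears on both sides and cancels. Collect the known terms of each column as K = Σ(ρt)_known − 3220 × (depth of known layers): K_A = 0 − 3220×0 = 0; K_B = 25061000 − 3220×(808 + 11400) = −14248760.
Balance: K_A − x×(3220 − 2720) = K_B, so x = (K_A − K_B)/(3220 − 2720) = 14248800/500 = 28500 m.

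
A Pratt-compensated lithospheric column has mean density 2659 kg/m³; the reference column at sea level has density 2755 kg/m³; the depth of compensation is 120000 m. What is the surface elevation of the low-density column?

4330 m

ρ_ref D = ρ (D + h) → h = D (ρ_ref − ρ)/ρ.
h = 120000 m × (2755 − 2659)/2659 = 4330 m.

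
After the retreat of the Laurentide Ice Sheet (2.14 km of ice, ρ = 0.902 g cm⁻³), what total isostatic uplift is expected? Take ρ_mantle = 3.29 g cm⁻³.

0.587 km

Removing the load lets mantle flow back in; uplift u satisfies ρ_ice t = ρ_m u.
u = t ρ_ice/ρ_m = 2.14 km × 0.902/3.29 = 0.587 km.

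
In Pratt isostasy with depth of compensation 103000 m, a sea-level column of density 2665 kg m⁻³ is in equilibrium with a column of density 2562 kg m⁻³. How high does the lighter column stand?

4140 m

ρ_ref D = ρ (D + h) → h = D (ρ_ref − ρ)/ρ.
h = 103000 m × (2665 − 2562)/2562 = 4140 m.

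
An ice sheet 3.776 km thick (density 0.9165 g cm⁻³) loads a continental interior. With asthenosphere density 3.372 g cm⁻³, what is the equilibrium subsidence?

1.03 km

Equating mass per unit area of the two columns: the ice load ρ_ice t is balanced by mantle displaced below, ρ_m s.
s = t ρ_ice / ρ_m = 3.776 km × 0.9165/3.372 = 1.03 km.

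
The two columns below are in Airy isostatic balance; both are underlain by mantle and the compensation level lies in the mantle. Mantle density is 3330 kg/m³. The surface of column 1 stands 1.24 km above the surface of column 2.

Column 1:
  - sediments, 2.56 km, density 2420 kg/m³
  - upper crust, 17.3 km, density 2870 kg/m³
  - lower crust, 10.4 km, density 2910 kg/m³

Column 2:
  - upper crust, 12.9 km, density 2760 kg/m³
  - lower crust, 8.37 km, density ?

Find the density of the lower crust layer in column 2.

Take the compensation level at the base of the deeper column (depth z_c below the surface of column 1) and equate Σ ρ_i t_i down to z_c; mantle fills any gap and the z_c terms cancel.
Column 1: 2.56×2420 + 17.3×2870 + 10.4×2910 + (z_c − 30.26)×3330
Column 2: 1.24×0 + 12.9×2760 + 8.37×ρ + (z_c − 1.24 − 21.27)×3330
The z_c×3330 term appears on both sides and cancels. Collect the known terms of each column as K = Σ(ρt)_known − 3330 × (depth of known layers): K_1 = 86110.2 − 3330×30.26 = −14655.6; K_2 = 35604 − 3330×(1.24 + 21.27) = −39354.3.
Balance: K_1 = K_2 + 8.37×ρ, so ρ = (K_1 − K_2)/8.37 = 24698.7/8.37 = 2950 kg/m³.

2950 kg/m³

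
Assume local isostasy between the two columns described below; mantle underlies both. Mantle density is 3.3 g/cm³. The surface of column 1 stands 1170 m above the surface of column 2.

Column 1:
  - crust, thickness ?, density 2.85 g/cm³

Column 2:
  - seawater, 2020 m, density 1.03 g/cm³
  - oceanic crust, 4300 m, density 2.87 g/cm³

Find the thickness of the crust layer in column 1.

Take the compensation level at the base of the deeper column (depth z_c below the surface of column 1) and equate Σ ρ_i t_i down to z_c; mantle fills any gap and the z_c terms cancel.
Column 1: x×2.85 + (z_c − 0 − x)×3.3
Column 2: 1170×0 + 2020×1.03 + 4300×2.87 + (z_c − 1170 − 6320)×3.3
The z_c×3.3 term appears on both sides and cancels. Collect the known terms of each column as K = Σ(ρt)_known − 3.3 × (depth of known layers): K_1 = 0 − 3.3×0 = 0; K_2 = 14421.6 − 3.3×(1170 + 6320) = −10295.4.
Balance: K_1 − x×(3.3 − 2.85) = K_2, so x = (K_1 − K_2)/(3.3 − 2.85) = 10295.4/0.45 = 22900 m.

22900 m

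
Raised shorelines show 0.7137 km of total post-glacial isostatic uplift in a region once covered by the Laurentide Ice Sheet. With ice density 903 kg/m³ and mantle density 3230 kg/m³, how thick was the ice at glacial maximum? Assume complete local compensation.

2.55 km

u = t ρ_ice/ρ_m → t = u ρ_m/ρ_ice = 0.7137 km × 3230/903 = 2.55 km.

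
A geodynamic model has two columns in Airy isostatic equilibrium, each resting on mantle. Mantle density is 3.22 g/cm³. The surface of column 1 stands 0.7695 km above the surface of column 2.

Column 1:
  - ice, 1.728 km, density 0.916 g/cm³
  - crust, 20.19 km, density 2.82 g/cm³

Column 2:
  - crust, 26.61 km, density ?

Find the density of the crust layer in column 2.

2.86 g/cm³

Take the compensation level at the base of the deeper column (depth z_c below the surface of column 1) and equate Σ ρ_i t_i down to z_c; mantle fills any gap and the z_c terms cancel.
Column 1: 1.728×0.916 + 20.19×2.82 + (z_c − 21.918)×3.22
Column 2: 0.7695×0 + 26.61×ρ + (z_c − 0.7695 − 26.61)×3.22
The z_c×3.22 term appears on both sides and cancels. Collect the known terms of each column as K = Σ(ρt)_known − 3.22 × (depth of known layers): K_1 = 58.518648 − 3.22×21.918 = −12.057312; K_2 = 0 − 3.22×(0.7695 + 26.61) = −88.16199.
Balance: K_1 = K_2 + 26.61×ρ, so ρ = (K_1 − K_2)/26.61 = 76.1047/26.61 = 2.86 g/cm³.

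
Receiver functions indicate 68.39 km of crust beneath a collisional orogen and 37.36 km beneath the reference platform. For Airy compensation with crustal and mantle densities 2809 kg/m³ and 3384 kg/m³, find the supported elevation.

5.27 km

Excess crust Δ = 68.39 km − 37.36 km = 31.03 km, split between elevation h and root r with h + r = Δ.
Airy balance ρ_c h = (ρ_m − ρ_c) r gives r = h ρ_c/(ρ_m − ρ_c), so h (1 + ρ_c/(ρ_m − ρ_c)) = Δ, i.e. h = Δ (ρ_m − ρ_c)/ρ_m.
h = 31.03 km × 575/3384 = 5.27 km.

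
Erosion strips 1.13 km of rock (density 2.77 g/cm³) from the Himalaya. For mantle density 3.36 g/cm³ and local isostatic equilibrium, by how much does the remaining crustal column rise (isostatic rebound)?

Unloading: uplift u = e ρ_c/ρ_m = 1.13 km × 2.77/3.36 = 0.932 km.

0.932 km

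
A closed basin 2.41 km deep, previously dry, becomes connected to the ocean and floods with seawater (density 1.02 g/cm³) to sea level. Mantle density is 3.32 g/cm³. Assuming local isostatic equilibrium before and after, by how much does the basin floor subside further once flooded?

1.07 km

After flooding the water column is d + s deep. Its weight must equal the weight of mantle displaced by the extra subsidence s: (d + s) ρ_w = s ρ_m.
s = d ρ_w / (ρ_m − ρ_w) = 2.41 km × 1.02/(3.32 − 1.02) = 1.07 km.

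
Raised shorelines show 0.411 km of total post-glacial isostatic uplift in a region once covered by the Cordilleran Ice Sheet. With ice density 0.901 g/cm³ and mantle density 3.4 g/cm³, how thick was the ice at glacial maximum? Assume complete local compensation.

1.55 km

u = t ρ_ice/ρ_m → t = u ρ_m/ρ_ice = 0.411 km × 3.4/0.901 = 1.55 km.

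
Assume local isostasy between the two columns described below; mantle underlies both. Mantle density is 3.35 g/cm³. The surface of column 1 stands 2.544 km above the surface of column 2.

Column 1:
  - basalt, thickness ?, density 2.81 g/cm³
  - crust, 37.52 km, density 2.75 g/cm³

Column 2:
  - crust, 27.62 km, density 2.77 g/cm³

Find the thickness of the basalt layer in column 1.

3.76 km

Take the compensation level at the base of the deeper column (depth z_c below the surface of column 1) and equate Σ ρ_i t_i down to z_c; mantle fills any gap and the z_c terms cancel.
Column 1: x×2.81 + 37.52×2.75 + (z_c − 37.52 − x)×3.35
Column 2: 2.544×0 + 27.62×2.77 + (z_c − 2.544 − 27.62)×3.35
The z_c×3.35 term appears on both sides and cancels. Collect the known terms of each column as K = Σ(ρt)_known − 3.35 × (depth of known layers): K_1 = 103.18 − 3.35×37.52 = −22.512; K_2 = 76.5074 − 3.35×(2.544 + 27.62) = −24.542.
Balance: K_1 − x×(3.35 − 2.81) = K_2, so x = (K_1 − K_2)/(3.35 − 2.81) = 2.03/0.54 = 3.76 km.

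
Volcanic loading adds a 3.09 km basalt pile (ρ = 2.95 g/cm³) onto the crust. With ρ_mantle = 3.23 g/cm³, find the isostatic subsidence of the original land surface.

2.82 km

Subaerial loading: s = t ρ_load / ρ_m.
s = 3.09 km × 2.95/3.23 = 2.82 km.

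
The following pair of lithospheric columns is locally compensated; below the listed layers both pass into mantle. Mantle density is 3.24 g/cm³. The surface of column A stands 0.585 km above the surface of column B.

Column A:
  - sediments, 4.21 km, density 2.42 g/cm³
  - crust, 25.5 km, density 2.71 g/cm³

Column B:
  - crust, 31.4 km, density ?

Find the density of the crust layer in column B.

Take the compensation level at the base of the deeper column (depth z_c below the surface of column A) and equate Σ ρ_i t_i down to z_c; mantle fills any gap and the z_c terms cancel.
Column A: 4.21×2.42 + 25.5×2.71 + (z_c − 29.71)×3.24
Column B: 0.585×0 + 31.4×ρ + (z_c − 0.585 − 31.4)×3.24
The z_c×3.24 term appears on both sides and cancels. Collect the known terms of each column as K = Σ(ρt)_known − 3.24 × (depth of known layers): K_A = 79.2932 − 3.24×29.71 = −16.9672; K_B = 0 − 3.24×(0.585 + 31.4) = −103.6314.
Balance: K_A = K_B + 31.4×ρ, so ρ = (K_A − K_B)/31.4 = 86.6642/31.4 = 2.76 g/cm³.

2.76 g/cm³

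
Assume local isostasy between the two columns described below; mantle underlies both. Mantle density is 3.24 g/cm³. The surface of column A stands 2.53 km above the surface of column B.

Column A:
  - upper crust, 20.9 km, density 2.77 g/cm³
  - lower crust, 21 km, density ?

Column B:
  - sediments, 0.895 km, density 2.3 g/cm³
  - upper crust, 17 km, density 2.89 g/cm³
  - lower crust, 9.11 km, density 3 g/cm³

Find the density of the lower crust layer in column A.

Take the compensation level at the base of the deeper column (depth z_c below the surface of column A) and equate Σ ρ_i t_i down to z_c; mantle fills any gap and the z_c terms cancel.
Column A: 20.9×2.77 + 21×ρ + (z_c − 41.9)×3.24
Column B: 2.53×0 + 0.895×2.3 + 17×2.89 + 9.11×3 + (z_c − 2.53 − 27.005)×3.24
The z_c×3.24 term appears on both sides and cancels. Collect the known terms of each column as K = Σ(ρt)_known − 3.24 × (depth of known layers): K_A = 57.893 − 3.24×41.9 = −77.863; K_B = 78.5185 − 3.24×(2.53 + 27.005) = −17.1749.
Balance: K_A + 21×ρ = K_B, so ρ = (K_B − K_A)/21 = 60.6881/21 = 2.89 g/cm³.

2.89 g/cm³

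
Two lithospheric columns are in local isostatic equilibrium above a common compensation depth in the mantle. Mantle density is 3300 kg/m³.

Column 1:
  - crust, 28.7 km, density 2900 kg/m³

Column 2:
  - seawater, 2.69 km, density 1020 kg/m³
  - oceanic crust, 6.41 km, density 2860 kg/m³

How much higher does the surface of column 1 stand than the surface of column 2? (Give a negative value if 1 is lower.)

0.766 km

For any compensation level in the mantle, the mantle terms cancel and isostasy reduces to e = (Σt_1 − Σt_2) − (Σ(ρt)_1 − Σ(ρt)_2) / ρ_m.
Σt_1 = 28.7 km; Σt_2 = 9.1 km; Σ(ρt)_1 = 83230; Σ(ρt)_2 = 21076.4 (in km·kg/m³).
e = (28.7 − 9.1) − (83230 − 21076.4) / 3300 = 0.766 km.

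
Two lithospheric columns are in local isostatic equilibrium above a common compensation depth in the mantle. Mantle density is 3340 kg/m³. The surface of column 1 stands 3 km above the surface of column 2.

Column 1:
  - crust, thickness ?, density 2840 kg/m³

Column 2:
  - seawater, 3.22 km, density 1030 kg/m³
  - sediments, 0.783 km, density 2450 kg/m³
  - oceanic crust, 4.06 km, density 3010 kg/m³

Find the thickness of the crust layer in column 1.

Take the compensation level at the base of the deeper column (depth z_c below the surface of column 1) and equate Σ ρ_i t_i down to z_c; mantle fills any gap and the z_c terms cancel.
Column 1: x×2840 + (z_c − 0 − x)×3340
Column 2: 3×0 + 3.22×1030 + 0.783×2450 + 4.06×3010 + (z_c − 3 − 8.063)×3340
The z_c×3340 term appears on both sides and cancels. Collect the known terms of each column as K = Σ(ρt)_known − 3340 × (depth of known layers): K_1 = 0 − 3340×0 = 0; K_2 = 17455.55 − 3340×(3 + 8.063) = −19494.87.
Balance: K_1 − x×(3340 − 2840) = K_2, so x = (K_1 − K_2)/(3340 − 2840) = 19494.9/500 = 39 km.

39 km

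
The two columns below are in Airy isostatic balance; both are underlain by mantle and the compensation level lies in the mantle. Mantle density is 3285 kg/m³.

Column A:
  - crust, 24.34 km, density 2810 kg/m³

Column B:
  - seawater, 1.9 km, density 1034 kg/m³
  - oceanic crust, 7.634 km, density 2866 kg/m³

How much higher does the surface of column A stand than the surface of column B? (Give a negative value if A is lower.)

For any compensation level in the mantle, the mantle terms cancel and isostasy reduces to e = (Σt_A − Σt_B) − (Σ(ρt)_A − Σ(ρt)_B) / ρ_m.
Σt_A = 24.34 km; Σt_B = 9.534 km; Σ(ρt)_A = 68395.4; Σ(ρt)_B = 23843.644 (in km·kg/m³).
e = (24.34 − 9.534) − (68395.4 − 23843.644) / 3285 = 1.24 km.

1.24 km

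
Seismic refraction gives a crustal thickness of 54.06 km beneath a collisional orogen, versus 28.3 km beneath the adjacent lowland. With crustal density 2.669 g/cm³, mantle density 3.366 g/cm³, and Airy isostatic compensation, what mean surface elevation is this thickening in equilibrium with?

5.33 km

Excess crust Δ = 54.06 km − 28.3 km = 25.76 km, split between elevation h and root r with h + r = Δ.
Airy balance ρ_c h = (ρ_m − ρ_c) r gives r = h ρ_c/(ρ_m − ρ_c), so h (1 + ρ_c/(ρ_m − ρ_c)) = Δ, i.e. h = Δ (ρ_m − ρ_c)/ρ_m.
h = 25.76 km × 0.697/3.366 = 5.33 km.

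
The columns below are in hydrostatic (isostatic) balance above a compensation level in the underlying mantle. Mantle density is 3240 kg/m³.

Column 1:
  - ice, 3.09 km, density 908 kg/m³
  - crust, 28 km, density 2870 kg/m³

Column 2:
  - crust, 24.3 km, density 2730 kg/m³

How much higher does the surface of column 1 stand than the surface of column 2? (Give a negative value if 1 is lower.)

For any compensation level in the mantle, the mantle terms cancel and isostasy reduces to e = (Σt_1 − Σt_2) − (Σ(ρt)_1 − Σ(ρt)_2) / ρ_m.
Σt_1 = 31.09 km; Σt_2 = 24.3 km; Σ(ρt)_1 = 83165.72; Σ(ρt)_2 = 66339 (in km·kg/m³).
e = (31.09 − 24.3) − (83165.72 − 66339) / 3240 = 1.6 km.

1.6 km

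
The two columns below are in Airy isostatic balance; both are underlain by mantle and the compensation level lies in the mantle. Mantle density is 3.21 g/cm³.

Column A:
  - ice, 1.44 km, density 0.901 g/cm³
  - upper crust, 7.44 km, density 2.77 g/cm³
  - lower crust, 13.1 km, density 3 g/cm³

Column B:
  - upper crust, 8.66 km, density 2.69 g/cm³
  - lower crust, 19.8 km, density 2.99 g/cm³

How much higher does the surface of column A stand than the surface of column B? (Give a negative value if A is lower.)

0.153 km

For any compensation level in the mantle, the mantle terms cancel and isostasy reduces to e = (Σt_A − Σt_B) − (Σ(ρt)_A − Σ(ρt)_B) / ρ_m.
Σt_A = 21.98 km; Σt_B = 28.46 km; Σ(ρt)_A = 61.20624; Σ(ρt)_B = 82.4974 (in km·g/cm³).
e = (21.98 − 28.46) − (61.20624 − 82.4974) / 3.21 = 0.153 km.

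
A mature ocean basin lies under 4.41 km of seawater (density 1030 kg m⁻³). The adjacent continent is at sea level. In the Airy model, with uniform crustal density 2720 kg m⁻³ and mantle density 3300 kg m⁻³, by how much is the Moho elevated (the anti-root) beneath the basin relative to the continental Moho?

12.8 km

For local isostatic compensation: replacing crust with seawater at the top is compensated by replacing crust with mantle at the base: d (ρ_c − ρ_w) = a (ρ_m − ρ_c).
a = d (ρ_c − ρ_w)/(ρ_m − ρ_c) = 4.41 km × 1690/580 = 12.8 km.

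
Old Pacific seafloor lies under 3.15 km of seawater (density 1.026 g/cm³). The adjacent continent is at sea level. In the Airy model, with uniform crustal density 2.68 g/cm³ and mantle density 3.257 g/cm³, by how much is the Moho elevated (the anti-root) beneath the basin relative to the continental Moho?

9.03 km

Equating mass per unit area of the two columns: replacing crust with seawater at the top is compensated by replacing crust with mantle at the base: d (ρ_c − ρ_w) = a (ρ_m − ρ_c).
a = d (ρ_c − ρ_w)/(ρ_m − ρ_c) = 3.15 km × 1.654/0.577 = 9.03 km.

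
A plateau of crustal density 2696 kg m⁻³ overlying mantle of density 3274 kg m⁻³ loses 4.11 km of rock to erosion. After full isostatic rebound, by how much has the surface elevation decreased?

Rebound u = e ρ_c/ρ_m = 4.11 km × 2696/3274 = 3.384 km.
Net surface drop = e − u = 4.11 km − 3.384 km = e (ρ_m − ρ_c)/ρ_m = 0.726 km.

0.726 km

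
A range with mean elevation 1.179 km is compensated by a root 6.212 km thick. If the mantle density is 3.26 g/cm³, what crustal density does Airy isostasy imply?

2.74 g/cm³

ρ_c h = (ρ_m − ρ_c) r → ρ_c (h + r) = ρ_m r → ρ_c = ρ_m r / (h + r).
ρ_c = 3.26 × 6.212 km / (1.179 km + 6.212 km) = 2.74 g/cm³.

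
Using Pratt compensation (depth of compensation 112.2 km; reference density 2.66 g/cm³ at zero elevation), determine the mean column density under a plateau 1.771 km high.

Pratt balance: ρ_ref D = ρ (D + h).
ρ = ρ_ref D/(D + h) = 2.66 × 112.2 km/(112.2 km + 1.771 km) = 2.62 g/cm³.

2.62 g/cm³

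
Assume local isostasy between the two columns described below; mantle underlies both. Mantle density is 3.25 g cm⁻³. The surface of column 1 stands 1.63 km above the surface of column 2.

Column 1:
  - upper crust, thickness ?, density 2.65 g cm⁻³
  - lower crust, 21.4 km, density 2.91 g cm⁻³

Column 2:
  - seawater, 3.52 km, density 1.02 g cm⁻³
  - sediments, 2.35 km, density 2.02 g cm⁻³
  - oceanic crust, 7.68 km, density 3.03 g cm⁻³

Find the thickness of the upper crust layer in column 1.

17.4 km

Take the compensation level at the base of the deeper column (depth z_c below the surface of column 1) and equate Σ ρ_i t_i down to z_c; mantle fills any gap and the z_c terms cancel.
Column 1: x×2.65 + 21.4×2.91 + (z_c − 21.4 − x)×3.25
Column 2: 1.63×0 + 3.52×1.02 + 2.35×2.02 + 7.68×3.03 + (z_c − 1.63 − 13.55)×3.25
The z_c×3.25 term appears on both sides and cancels. Collect the known terms of each column as K = Σ(ρt)_known − 3.25 × (depth of known layers): K_1 = 62.274 − 3.25×21.4 = −7.276; K_2 = 31.6078 − 3.25×(1.63 + 13.55) = −17.7272.
Balance: K_1 − x×(3.25 − 2.65) = K_2, so x = (K_1 − K_2)/(3.25 − 2.65) = 10.4512/0.6 = 17.4 km.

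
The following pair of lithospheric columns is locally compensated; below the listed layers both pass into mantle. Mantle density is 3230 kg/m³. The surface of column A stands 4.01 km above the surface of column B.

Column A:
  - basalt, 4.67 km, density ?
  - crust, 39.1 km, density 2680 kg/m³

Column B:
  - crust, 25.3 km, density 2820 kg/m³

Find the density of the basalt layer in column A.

2840 kg/m³

Take the compensation level at the base of the deeper column (depth z_c below the surface of column A) and equate Σ ρ_i t_i down to z_c; mantle fills any gap and the z_c terms cancel.
Column A: 4.67×ρ + 39.1×2680 + (z_c − 43.77)×3230
Column B: 4.01×0 + 25.3×2820 + (z_c − 4.01 − 25.3)×3230
The z_c×3230 term appears on both sides and cancels. Collect the known terms of each column as K = Σ(ρt)_known − 3230 × (depth of known layers): K_A = 104788 − 3230×43.77 = −36589.1; K_B = 71346 − 3230×(4.01 + 25.3) = −23325.3.
Balance: K_A + 4.67×ρ = K_B, so ρ = (K_B − K_A)/4.67 = 13263.8/4.67 = 2840 kg/m³.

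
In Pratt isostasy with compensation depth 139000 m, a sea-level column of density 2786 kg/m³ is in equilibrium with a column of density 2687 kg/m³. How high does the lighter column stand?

ρ_ref D = ρ (D + h) → h = D (ρ_ref − ρ)/ρ.
h = 139000 m × (2786 − 2687)/2687 = 5120 m.

5120 m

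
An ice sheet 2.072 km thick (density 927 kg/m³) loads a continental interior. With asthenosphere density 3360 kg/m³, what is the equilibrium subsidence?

Isostatic balance requires: the ice load ρ_ice t is balanced by mantle displaced below, ρ_m s.
s = t ρ_ice / ρ_m = 2.072 km × 927/3360 = 0.572 km.

0.572 km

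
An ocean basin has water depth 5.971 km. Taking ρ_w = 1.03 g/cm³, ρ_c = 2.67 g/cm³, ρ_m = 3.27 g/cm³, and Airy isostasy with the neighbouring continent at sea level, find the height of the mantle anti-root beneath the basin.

16.3 km

Equating mass per unit area of the two columns: replacing crust with seawater at the top is compensated by replacing crust with mantle at the base: d (ρ_c − ρ_w) = a (ρ_m − ρ_c).
a = d (ρ_c − ρ_w)/(ρ_m − ρ_c) = 5.971 km × 1.64/0.6 = 16.3 km.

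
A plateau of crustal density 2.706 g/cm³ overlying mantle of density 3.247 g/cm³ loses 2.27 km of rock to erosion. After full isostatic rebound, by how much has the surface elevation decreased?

Rebound u = e ρ_c/ρ_m = 2.27 km × 2.706/3.247 = 1.892 km.
Net surface drop = e − u = 2.27 km − 1.892 km = e (ρ_m − ρ_c)/ρ_m = 0.378 km.

0.378 km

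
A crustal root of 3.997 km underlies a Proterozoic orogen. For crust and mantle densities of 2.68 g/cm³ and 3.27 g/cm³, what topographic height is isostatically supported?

Balancing pressure at the compensation depth: ρ_c h = (ρ_m − ρ_c) r.
h = r (ρ_m − ρ_c) / ρ_c = 3.997 km × (3.27 − 2.68) / 2.68 = 0.88 km.

0.88 km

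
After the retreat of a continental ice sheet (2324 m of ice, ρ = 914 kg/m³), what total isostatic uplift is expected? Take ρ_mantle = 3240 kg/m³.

656 m

Removing the load lets mantle flow back in; uplift u satisfies ρ_ice t = ρ_m u.
u = t ρ_ice/ρ_m = 2324 m × 914/3240 = 656 m.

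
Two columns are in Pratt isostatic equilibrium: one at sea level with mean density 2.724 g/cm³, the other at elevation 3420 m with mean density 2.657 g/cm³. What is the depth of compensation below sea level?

136000 m

ρ_ref D = ρ (D + h) → D (ρ_ref − ρ) = ρ h.
D = ρ h/(ρ_ref − ρ) = 2.657 × 3420 m/(2.724 − 2.657) = 136000 m.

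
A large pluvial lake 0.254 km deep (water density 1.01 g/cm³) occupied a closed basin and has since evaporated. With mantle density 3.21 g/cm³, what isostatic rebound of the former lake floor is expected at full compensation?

u = d ρ_w/ρ_m = 0.254 km × 1.01/3.21 = 0.0799 km.

0.0799 km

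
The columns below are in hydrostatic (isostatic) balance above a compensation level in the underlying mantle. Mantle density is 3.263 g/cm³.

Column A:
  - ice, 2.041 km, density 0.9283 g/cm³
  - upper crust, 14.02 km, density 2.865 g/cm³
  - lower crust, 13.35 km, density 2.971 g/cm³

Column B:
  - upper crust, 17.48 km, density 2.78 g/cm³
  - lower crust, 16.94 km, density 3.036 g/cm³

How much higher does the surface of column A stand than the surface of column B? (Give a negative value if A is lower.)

For any compensation level in the mantle, the mantle terms cancel and isostasy reduces to e = (Σt_A − Σt_B) − (Σ(ρt)_A − Σ(ρt)_B) / ρ_m.
Σt_A = 29.411 km; Σt_B = 34.42 km; Σ(ρt)_A = 81.7248103; Σ(ρt)_B = 100.02424 (in km·g/cm³).
e = (29.411 − 34.42) − (81.7248103 − 100.02424) / 3.263 = 0.599 km.

0.599 km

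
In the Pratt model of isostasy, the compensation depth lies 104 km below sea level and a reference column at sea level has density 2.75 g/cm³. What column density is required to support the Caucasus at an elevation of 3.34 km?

Pratt balance: ρ_ref D = ρ (D + h).
ρ = ρ_ref D/(D + h) = 2.75 × 104 km/(104 km + 3.34 km) = 2.66 g/cm³.

2.66 g/cm³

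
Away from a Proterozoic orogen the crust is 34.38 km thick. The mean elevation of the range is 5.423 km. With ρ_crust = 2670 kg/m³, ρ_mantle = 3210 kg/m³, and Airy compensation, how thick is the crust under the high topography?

66.6 km

Root depth r = h ρ_c / (ρ_m − ρ_c) = 5.423 km × 2670 / 540 = 26.81 km.
Total thickness = T + h + r = 34.38 km + 5.423 km + 26.81 km = 66.6 km.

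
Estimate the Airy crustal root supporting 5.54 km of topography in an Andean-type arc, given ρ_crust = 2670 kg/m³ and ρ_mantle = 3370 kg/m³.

21.1 km

By Archimedes' principle applied to the lithosphere: the weight of the topography is balanced by the buoyancy of the root, ρ_c h = (ρ_m − ρ_c) r.
r = h · ρ_c / (ρ_m − ρ_c) = 5.54 km × 2670 / (3370 − 2670) = 21.1 km.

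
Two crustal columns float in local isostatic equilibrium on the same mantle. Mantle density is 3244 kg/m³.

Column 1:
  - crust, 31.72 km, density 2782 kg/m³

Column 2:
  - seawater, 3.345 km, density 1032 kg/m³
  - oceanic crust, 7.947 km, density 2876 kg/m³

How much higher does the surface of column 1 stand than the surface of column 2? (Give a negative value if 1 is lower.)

1.34 km

For any compensation level in the mantle, the mantle terms cancel and isostasy reduces to e = (Σt_1 − Σt_2) − (Σ(ρt)_1 − Σ(ρt)_2) / ρ_m.
Σt_1 = 31.72 km; Σt_2 = 11.292 km; Σ(ρt)_1 = 88245.04; Σ(ρt)_2 = 26307.612 (in km·kg/m³).
e = (31.72 − 11.292) − (88245.04 − 26307.612) / 3244 = 1.34 km.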